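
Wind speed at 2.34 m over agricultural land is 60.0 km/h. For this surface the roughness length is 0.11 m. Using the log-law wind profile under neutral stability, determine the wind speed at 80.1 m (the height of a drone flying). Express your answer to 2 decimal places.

129.34 km/h

Log law: V(z) ∝ ln(z/z₀), so V₂/V₁ = ln(z₂/z₀) / ln(z₁/z₀).
ln(80.1/0.11) = 6.5906, ln(2.34/0.11) = 3.0574
V₂ = 60.0 × 6.5906/3.0574 = 60.0 × 2.1556 = 129.3353 km/h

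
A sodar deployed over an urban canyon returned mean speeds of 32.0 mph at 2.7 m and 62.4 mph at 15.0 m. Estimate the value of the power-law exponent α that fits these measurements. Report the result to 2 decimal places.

α ≈ 0.39

Power law: V₂/V₁ = (z₂/z₁)^α ⇒ α = ln(V₂/V₁) / ln(z₂/z₁)
α = ln(62.4/32.0) / ln(15.0/2.7) = ln(1.9500) / ln(5.5556)
  = 0.66783 / 1.71480 = 0.38945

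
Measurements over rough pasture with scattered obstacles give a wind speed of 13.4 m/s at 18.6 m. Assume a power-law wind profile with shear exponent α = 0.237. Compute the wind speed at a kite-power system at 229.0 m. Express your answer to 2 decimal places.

24.29 m/s

Power-law profile: V₂ = V₁ · (z₂/z₁)^α
V₂ = 13.4 × (229.0/18.6)^0.237 = 13.4 × (12.3118)^0.237
    = 13.4 × 1.8130 = 24.2947 m/s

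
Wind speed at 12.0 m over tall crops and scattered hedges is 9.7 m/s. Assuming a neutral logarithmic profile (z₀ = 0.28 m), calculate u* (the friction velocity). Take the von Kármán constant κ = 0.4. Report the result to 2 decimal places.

u* ≈ 1.03 m/s

Log law: V(z) = (u*/κ) · ln(z/z₀) ⇒ u* = κ · V / ln(z/z₀)
u* = 0.4 × 9.7 / ln(12.0/0.28) = 0.4 × 9.7 / 3.7579
   = 3.8800 / 3.7579 = 1.0325 m/s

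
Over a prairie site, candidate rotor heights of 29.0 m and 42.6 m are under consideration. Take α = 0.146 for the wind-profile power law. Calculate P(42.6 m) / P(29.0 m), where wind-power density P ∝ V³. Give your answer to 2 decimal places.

1.18

Speed ratio: V_B/V_A = (z_B/z_A)^α = (42.6/29.0)^0.146 = (1.4690)^0.146 = 1.05775
Power-density ratio: P_B/P_A = (V_B/V_A)³ = (1.05775)³ = 1.18345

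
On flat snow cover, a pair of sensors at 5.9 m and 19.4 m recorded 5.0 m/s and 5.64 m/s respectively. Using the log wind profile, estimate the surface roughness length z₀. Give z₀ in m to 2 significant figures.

z₀ ≈ 0.00054 m

Log law: V(z) ∝ ln(z/z₀). With r = V₁/V₂ = 5.0/5.64 = 0.88652,
r · ln(z₂/z₀) = ln(z₁/z₀) ⇒ ln z₀ = (ln z₁ − r·ln z₂)/(1 − r)
ln z₀ = (1.77495 − 0.88652×2.96527) / 0.11348 = -7.5244
z₀ = exp(-7.5244) = 0.0005397 m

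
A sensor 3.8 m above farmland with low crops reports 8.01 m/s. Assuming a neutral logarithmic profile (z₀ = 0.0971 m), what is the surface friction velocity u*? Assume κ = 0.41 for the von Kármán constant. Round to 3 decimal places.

u* ≈ 0.896 m/s

Log law: V(z) = (u*/κ) · ln(z/z₀) ⇒ u* = κ · V / ln(z/z₀)
u* = 0.41 × 8.01 / ln(3.8/0.0971) = 0.41 × 8.01 / 3.6670
   = 3.2841 / 3.6670 = 0.8956 m/s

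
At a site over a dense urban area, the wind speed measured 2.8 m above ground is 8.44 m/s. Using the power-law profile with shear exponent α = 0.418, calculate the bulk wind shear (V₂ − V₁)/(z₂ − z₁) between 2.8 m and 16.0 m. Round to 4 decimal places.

Power law: V₂ = V₁ · (z₂/z₁)^α = 8.44 × (5.7143)^0.418 = 17.4885 m/s
ΔV/Δz = (17.4885 − 8.44)/(16.0 − 2.8) = 9.0485/13.2000 = 0.68549 m/s/m

0.6855 m/s/m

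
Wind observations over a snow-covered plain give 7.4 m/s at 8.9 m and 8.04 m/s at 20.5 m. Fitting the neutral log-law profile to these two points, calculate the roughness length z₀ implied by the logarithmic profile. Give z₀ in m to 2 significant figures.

Log law: V(z) ∝ ln(z/z₀). With r = V₁/V₂ = 7.4/8.04 = 0.92040,
r · ln(z₂/z₀) = ln(z₁/z₀) ⇒ ln z₀ = (ln z₁ − r·ln z₂)/(1 − r)
ln z₀ = (2.18605 − 0.92040×3.02042) / 0.07960 = -7.4614
z₀ = exp(-7.4614) = 0.0005749 m

z₀ ≈ 0.00057 m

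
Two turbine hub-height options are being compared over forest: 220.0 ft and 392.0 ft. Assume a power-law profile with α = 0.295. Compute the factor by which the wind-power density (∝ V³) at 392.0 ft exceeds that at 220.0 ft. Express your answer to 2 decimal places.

Speed ratio: V_B/V_A = (z_B/z_A)^α = (392.0/220.0)^0.295 = (1.7818)^0.295 = 1.18578
Power-density ratio: P_B/P_A = (V_B/V_A)³ = (1.18578)³ = 1.66730

1.67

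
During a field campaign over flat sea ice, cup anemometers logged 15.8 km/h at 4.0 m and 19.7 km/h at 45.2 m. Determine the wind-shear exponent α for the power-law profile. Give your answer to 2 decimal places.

α ≈ 0.09

Power law: V₂/V₁ = (z₂/z₁)^α ⇒ α = ln(V₂/V₁) / ln(z₂/z₁)
α = ln(19.7/15.8) / ln(45.2/4.0) = ln(1.2468) / ln(11.3000)
  = 0.22061 / 2.42480 = 0.09098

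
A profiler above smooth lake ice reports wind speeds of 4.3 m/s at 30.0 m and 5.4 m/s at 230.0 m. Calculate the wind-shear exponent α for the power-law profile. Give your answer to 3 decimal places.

α ≈ 0.112

Power law: V₂/V₁ = (z₂/z₁)^α ⇒ α = ln(V₂/V₁) / ln(z₂/z₁)
α = ln(5.4/4.3) / ln(230.0/30.0) = ln(1.2558) / ln(7.6667)
  = 0.22778 / 2.03688 = 0.11183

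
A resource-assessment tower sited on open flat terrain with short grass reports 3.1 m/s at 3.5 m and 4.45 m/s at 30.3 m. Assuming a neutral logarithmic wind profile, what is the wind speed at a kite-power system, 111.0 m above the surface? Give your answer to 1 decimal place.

Log law: V ∝ ln(z/z₀). From the pair, with r = V₁/V₂ = 0.69663,
ln z₀ = (ln z₁ − r·ln z₂)/(1 − r) = (1.2528 − 0.69663×3.4111)/0.30337 = -3.7035 → z₀ = 0.02464 m
V₃ = V₁ · ln(z₃/z₀)/ln(z₁/z₀) = 3.1 × 8.4131/4.9563 = 5.2621 m/s

5.3 m/s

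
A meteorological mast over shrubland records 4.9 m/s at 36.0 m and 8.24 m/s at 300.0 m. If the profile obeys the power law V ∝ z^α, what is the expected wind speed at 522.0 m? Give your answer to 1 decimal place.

First find α: α = ln(V₂/V₁)/ln(z₂/z₁) = ln(8.24/4.9)/ln(300.0/36.0) = 0.51977/2.12026 = 0.2451
Extrapolate from 300.0 m to 522.0 m: V₃ = 8.24 × (522.0/300.0)^0.2451 = 8.24 × 1.1454 = 9.4383 m/s

9.4 m/s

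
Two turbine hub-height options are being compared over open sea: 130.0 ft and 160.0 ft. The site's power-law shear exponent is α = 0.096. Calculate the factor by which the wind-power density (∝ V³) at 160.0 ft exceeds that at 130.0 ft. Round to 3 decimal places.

Speed ratio: V_B/V_A = (z_B/z_A)^α = (160.0/130.0)^0.096 = (1.2308)^0.096 = 1.02013
Power-density ratio: P_B/P_A = (V_B/V_A)³ = (1.02013)³ = 1.06162

1.062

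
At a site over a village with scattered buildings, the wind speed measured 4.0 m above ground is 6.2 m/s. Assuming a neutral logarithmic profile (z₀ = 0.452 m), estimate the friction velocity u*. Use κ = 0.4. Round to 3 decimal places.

u* ≈ 1.137 m/s

Log law: V(z) = (u*/κ) · ln(z/z₀) ⇒ u* = κ · V / ln(z/z₀)
u* = 0.4 × 6.2 / ln(4.0/0.452) = 0.4 × 6.2 / 2.1804
   = 2.4800 / 2.1804 = 1.1374 m/s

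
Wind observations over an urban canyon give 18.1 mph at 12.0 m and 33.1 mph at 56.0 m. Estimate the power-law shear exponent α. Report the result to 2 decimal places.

Power law: V₂/V₁ = (z₂/z₁)^α ⇒ α = ln(V₂/V₁) / ln(z₂/z₁)
α = ln(33.1/18.1) / ln(56.0/12.0) = ln(1.8287) / ln(4.6667)
  = 0.60362 / 1.54045 = 0.39185

α ≈ 0.39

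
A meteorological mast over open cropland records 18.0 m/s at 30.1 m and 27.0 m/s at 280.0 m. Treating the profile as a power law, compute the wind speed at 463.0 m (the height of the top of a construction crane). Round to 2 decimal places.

First find α: α = ln(V₂/V₁)/ln(z₂/z₁) = ln(27.0/18.0)/ln(280.0/30.1) = 0.40547/2.23026 = 0.1818
Extrapolate from 280.0 m to 463.0 m: V₃ = 27.0 × (463.0/280.0)^0.1818 = 27.0 × 1.0957 = 29.5851 m/s

29.59 m/s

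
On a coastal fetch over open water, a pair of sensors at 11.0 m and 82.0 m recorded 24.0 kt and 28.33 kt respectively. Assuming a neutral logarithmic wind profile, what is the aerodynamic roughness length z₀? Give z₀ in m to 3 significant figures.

Log law: V(z) ∝ ln(z/z₀). With r = V₁/V₂ = 24.0/28.33 = 0.84716,
r · ln(z₂/z₀) = ln(z₁/z₀) ⇒ ln z₀ = (ln z₁ − r·ln z₂)/(1 − r)
ln z₀ = (2.39790 − 0.84716×4.40672) / 0.15284 = -8.7365
z₀ = exp(-8.7365) = 0.0001606 m

z₀ ≈ 0.000161 m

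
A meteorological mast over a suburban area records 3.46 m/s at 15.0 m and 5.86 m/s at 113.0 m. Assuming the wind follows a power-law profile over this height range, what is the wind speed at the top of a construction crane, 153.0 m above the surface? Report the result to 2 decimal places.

First find α: α = ln(V₂/V₁)/ln(z₂/z₁) = ln(5.86/3.46)/ln(113.0/15.0) = 0.52688/2.01934 = 0.2609
Extrapolate from 113.0 m to 153.0 m: V₃ = 5.86 × (153.0/113.0)^0.2609 = 5.86 × 1.0823 = 6.3422 m/s

6.34 m/s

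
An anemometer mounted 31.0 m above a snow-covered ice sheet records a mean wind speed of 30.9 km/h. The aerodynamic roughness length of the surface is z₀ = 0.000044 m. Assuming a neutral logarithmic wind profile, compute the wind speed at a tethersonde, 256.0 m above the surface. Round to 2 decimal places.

35.74 km/h

Log law: V(z) ∝ ln(z/z₀), so V₂/V₁ = ln(z₂/z₀) / ln(z₁/z₀).
ln(256.0/0.000044) = 15.5765, ln(31.0/0.000044) = 13.4653
V₂ = 30.9 × 15.5765/13.4653 = 30.9 × 1.1568 = 35.7447 km/h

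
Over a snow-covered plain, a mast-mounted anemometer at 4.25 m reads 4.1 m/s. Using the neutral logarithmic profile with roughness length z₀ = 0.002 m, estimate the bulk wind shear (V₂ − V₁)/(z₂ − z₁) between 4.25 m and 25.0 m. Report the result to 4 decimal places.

Log law: V₂ = V₁ · ln(z₂/z₀)/ln(z₁/z₀) = 4.1 × 9.4335/7.6615 = 5.0482 m/s
ΔV/Δz = (5.0482 − 4.1)/(25.0 − 4.25) = 0.9482/20.7500 = 0.04570 m/s/m

0.0457 m/s/m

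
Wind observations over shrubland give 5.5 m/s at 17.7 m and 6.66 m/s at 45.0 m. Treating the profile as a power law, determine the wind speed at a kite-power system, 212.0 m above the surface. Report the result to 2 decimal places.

9.15 m/s

First find α: α = ln(V₂/V₁)/ln(z₂/z₁) = ln(6.66/5.5)/ln(45.0/17.7) = 0.19137/0.93310 = 0.2051
Extrapolate from 45.0 m to 212.0 m: V₃ = 6.66 × (212.0/45.0)^0.2051 = 6.66 × 1.3742 = 9.1522 m/s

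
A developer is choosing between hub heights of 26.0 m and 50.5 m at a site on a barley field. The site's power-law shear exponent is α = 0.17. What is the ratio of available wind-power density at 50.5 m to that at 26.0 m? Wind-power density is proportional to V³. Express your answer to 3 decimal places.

Speed ratio: V_B/V_A = (z_B/z_A)^α = (50.5/26.0)^0.17 = (1.9423)^0.17 = 1.11947
Power-density ratio: P_B/P_A = (V_B/V_A)³ = (1.11947)³ = 1.40295

1.403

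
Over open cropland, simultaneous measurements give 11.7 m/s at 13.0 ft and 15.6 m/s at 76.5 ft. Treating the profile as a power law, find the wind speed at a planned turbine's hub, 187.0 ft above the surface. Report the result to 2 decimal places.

First find α: α = ln(V₂/V₁)/ln(z₂/z₁) = ln(15.6/11.7)/ln(76.5/13.0) = 0.28768/1.77234 = 0.1623
Extrapolate from 76.5 ft to 187.0 ft: V₃ = 15.6 × (187.0/76.5)^0.1623 = 15.6 × 1.1561 = 18.0357 m/s

18.04 m/s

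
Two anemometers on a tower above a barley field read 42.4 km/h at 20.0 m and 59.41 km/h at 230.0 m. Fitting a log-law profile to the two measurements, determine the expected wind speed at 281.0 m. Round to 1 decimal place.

60.8 km/h

Log law: V ∝ ln(z/z₀). From the pair, with r = V₁/V₂ = 0.71368,
ln z₀ = (ln z₁ − r·ln z₂)/(1 − r) = (2.9957 − 0.71368×5.4381)/0.28632 = -3.0922 → z₀ = 0.04540 m
V₃ = V₁ · ln(z₃/z₀)/ln(z₁/z₀) = 42.4 × 8.7305/6.0879 = 60.8048 km/h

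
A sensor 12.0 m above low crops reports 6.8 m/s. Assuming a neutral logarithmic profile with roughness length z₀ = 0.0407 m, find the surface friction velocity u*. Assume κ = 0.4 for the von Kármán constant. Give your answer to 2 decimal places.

u* ≈ 0.48 m/s

Log law: V(z) = (u*/κ) · ln(z/z₀) ⇒ u* = κ · V / ln(z/z₀)
u* = 0.4 × 6.8 / ln(12.0/0.0407) = 0.4 × 6.8 / 5.6864
   = 2.7200 / 5.6864 = 0.4783 m/s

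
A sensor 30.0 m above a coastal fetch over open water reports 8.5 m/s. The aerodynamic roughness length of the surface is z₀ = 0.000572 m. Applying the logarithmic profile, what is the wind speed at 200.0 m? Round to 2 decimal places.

Log law: V(z) ∝ ln(z/z₀), so V₂/V₁ = ln(z₂/z₀) / ln(z₁/z₀).
ln(200.0/0.000572) = 12.7647, ln(30.0/0.000572) = 10.8676
V₂ = 8.5 × 12.7647/10.8676 = 8.5 × 1.1746 = 9.9838 m/s

9.98 m/s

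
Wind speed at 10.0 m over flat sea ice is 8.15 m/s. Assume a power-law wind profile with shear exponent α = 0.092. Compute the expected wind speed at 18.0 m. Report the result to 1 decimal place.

8.6 m/s

Power-law profile: V₂ = V₁ · (z₂/z₁)^α
V₂ = 8.15 × (18.0/10.0)^0.092 = 8.15 × (1.8000)^0.092
    = 8.15 × 1.0556 = 8.6029 m/s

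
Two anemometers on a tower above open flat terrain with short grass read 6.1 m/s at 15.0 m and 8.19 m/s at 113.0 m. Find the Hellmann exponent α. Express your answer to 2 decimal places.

Power law: V₂/V₁ = (z₂/z₁)^α ⇒ α = ln(V₂/V₁) / ln(z₂/z₁)
α = ln(8.19/6.1) / ln(113.0/15.0) = ln(1.3426) / ln(7.5333)
  = 0.29463 / 2.01934 = 0.14590

α ≈ 0.15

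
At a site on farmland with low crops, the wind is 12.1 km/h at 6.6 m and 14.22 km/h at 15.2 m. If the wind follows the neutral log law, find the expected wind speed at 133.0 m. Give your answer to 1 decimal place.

Log law: V ∝ ln(z/z₀). From the pair, with r = V₁/V₂ = 0.85091,
ln z₀ = (ln z₁ − r·ln z₂)/(1 − r) = (1.8871 − 0.85091×2.7213)/0.14909 = -2.8743 → z₀ = 0.05645 m
V₃ = V₁ · ln(z₃/z₀)/ln(z₁/z₀) = 12.1 × 7.7647/4.7614 = 19.7322 km/h

19.7 km/h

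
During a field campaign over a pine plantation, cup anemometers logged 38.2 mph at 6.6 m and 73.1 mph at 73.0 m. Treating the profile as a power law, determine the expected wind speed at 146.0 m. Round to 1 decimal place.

First find α: α = ln(V₂/V₁)/ln(z₂/z₁) = ln(73.1/38.2)/ln(73.0/6.6) = 0.64899/2.40339 = 0.2700
Extrapolate from 73.0 m to 146.0 m: V₃ = 73.1 × (146.0/73.0)^0.2700 = 73.1 × 1.2058 = 88.1465 mph

88.1 mph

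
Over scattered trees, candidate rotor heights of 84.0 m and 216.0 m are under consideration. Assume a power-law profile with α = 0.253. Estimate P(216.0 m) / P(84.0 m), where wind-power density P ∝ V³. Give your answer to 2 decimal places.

2.05

Speed ratio: V_B/V_A = (z_B/z_A)^α = (216.0/84.0)^0.253 = (2.5714)^0.253 = 1.26991
Power-density ratio: P_B/P_A = (V_B/V_A)³ = (1.26991)³ = 2.04796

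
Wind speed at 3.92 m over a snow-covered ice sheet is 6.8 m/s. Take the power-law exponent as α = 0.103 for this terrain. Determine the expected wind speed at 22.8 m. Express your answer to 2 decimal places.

8.15 m/s

Power-law profile: V₂ = V₁ · (z₂/z₁)^α
V₂ = 6.8 × (22.8/3.92)^0.103 = 6.8 × (5.8163)^0.103
    = 6.8 × 1.1988 = 8.1521 m/s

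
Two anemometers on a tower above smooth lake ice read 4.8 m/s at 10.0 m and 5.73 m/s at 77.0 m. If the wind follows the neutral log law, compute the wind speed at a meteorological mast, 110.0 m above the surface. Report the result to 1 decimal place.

5.9 m/s

Log law: V ∝ ln(z/z₀). From the pair, with r = V₁/V₂ = 0.83770,
ln z₀ = (ln z₁ − r·ln z₂)/(1 − r) = (2.3026 − 0.83770×4.3438)/0.16230 = -8.2327 → z₀ = 0.0002658 m
V₃ = V₁ · ln(z₃/z₀)/ln(z₁/z₀) = 4.8 × 12.9332/10.5353 = 5.8925 m/s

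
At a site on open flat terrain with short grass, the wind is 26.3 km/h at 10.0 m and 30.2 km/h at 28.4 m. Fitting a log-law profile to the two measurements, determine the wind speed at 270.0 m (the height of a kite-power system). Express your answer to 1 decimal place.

Log law: V ∝ ln(z/z₀). From the pair, with r = V₁/V₂ = 0.87086,
ln z₀ = (ln z₁ − r·ln z₂)/(1 − r) = (2.3026 − 0.87086×3.3464)/0.12914 = -4.7364 → z₀ = 0.008770 m
V₃ = V₁ · ln(z₃/z₀)/ln(z₁/z₀) = 26.3 × 10.3348/7.0390 = 38.6143 km/h

38.6 km/h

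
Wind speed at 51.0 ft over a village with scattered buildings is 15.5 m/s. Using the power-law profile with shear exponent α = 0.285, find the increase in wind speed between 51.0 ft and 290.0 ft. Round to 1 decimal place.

Power law: V₂ = V₁ · (z₂/z₁)^α = 15.5 × (5.6863)^0.285 = 25.4365 m/s
ΔV = 25.4365 − 15.5 = 9.9365 m/s

9.9 m/s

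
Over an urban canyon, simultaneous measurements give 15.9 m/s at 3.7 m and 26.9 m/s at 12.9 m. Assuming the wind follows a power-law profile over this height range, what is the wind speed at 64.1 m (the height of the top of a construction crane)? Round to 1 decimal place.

52.8 m/s

First find α: α = ln(V₂/V₁)/ln(z₂/z₁) = ln(26.9/15.9)/ln(12.9/3.7) = 0.52581/1.24889 = 0.4210
Extrapolate from 12.9 m to 64.1 m: V₃ = 26.9 × (64.1/12.9)^0.4210 = 26.9 × 1.9640 = 52.8316 m/s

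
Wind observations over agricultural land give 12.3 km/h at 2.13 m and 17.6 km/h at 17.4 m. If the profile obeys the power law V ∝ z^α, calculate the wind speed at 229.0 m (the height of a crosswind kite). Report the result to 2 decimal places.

First find α: α = ln(V₂/V₁)/ln(z₂/z₁) = ln(17.6/12.3)/ln(17.4/2.13) = 0.35830/2.10035 = 0.1706
Extrapolate from 17.4 m to 229.0 m: V₃ = 17.6 × (229.0/17.4)^0.1706 = 17.6 × 1.5522 = 27.3182 km/h

27.32 km/h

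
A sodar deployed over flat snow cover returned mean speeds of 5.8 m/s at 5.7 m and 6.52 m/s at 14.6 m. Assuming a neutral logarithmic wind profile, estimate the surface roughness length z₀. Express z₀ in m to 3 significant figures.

z₀ ≈ 0.00292 m

Log law: V(z) ∝ ln(z/z₀). With r = V₁/V₂ = 5.8/6.52 = 0.88957,
r · ln(z₂/z₀) = ln(z₁/z₀) ⇒ ln z₀ = (ln z₁ − r·ln z₂)/(1 − r)
ln z₀ = (1.74047 − 0.88957×2.68102) / 0.11043 = -5.8362
z₀ = exp(-5.8362) = 0.002920 m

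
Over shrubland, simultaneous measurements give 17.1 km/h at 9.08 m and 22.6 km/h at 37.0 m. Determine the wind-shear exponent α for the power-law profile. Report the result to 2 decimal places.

Power law: V₂/V₁ = (z₂/z₁)^α ⇒ α = ln(V₂/V₁) / ln(z₂/z₁)
α = ln(22.6/17.1) / ln(37.0/9.08) = ln(1.3216) / ln(4.0749)
  = 0.27887 / 1.40484 = 0.19851

α ≈ 0.20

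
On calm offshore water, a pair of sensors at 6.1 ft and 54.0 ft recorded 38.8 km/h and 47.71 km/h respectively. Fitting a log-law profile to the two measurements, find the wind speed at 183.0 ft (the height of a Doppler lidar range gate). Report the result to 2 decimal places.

52.70 km/h

Log law: V ∝ ln(z/z₀). From the pair, with r = V₁/V₂ = 0.81325,
ln z₀ = (ln z₁ − r·ln z₂)/(1 − r) = (1.8083 − 0.81325×3.9890)/0.18675 = -7.6879 → z₀ = 0.0004583 ft
V₃ = V₁ · ln(z₃/z₀)/ln(z₁/z₀) = 38.8 × 12.8974/9.4962 = 52.6968 km/h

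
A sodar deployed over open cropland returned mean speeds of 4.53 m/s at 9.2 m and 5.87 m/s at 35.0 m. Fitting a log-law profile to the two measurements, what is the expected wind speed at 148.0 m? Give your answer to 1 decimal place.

Log law: V ∝ ln(z/z₀). From the pair, with r = V₁/V₂ = 0.77172,
ln z₀ = (ln z₁ − r·ln z₂)/(1 − r) = (2.2192 − 0.77172×3.5553)/0.22828 = -2.2978 → z₀ = 0.1005 m
V₃ = V₁ · ln(z₃/z₀)/ln(z₁/z₀) = 4.53 × 7.2950/4.5170 = 7.3160 m/s

7.3 m/s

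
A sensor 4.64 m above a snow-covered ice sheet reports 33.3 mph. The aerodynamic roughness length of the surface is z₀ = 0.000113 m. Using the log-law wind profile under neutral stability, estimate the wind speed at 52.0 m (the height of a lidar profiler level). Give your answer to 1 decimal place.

40.9 mph

Log law: V(z) ∝ ln(z/z₀), so V₂/V₁ = ln(z₂/z₀) / ln(z₁/z₀).
ln(52.0/0.000113) = 13.0394, ln(4.64/0.000113) = 10.6228
V₂ = 33.3 × 13.0394/10.6228 = 33.3 × 1.2275 = 40.8752 mph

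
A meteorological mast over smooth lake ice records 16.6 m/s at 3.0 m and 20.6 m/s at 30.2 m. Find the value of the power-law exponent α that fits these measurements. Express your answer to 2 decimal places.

α ≈ 0.09

Power law: V₂/V₁ = (z₂/z₁)^α ⇒ α = ln(V₂/V₁) / ln(z₂/z₁)
α = ln(20.6/16.6) / ln(30.2/3.0) = ln(1.2410) / ln(10.0667)
  = 0.21589 / 2.30923 = 0.09349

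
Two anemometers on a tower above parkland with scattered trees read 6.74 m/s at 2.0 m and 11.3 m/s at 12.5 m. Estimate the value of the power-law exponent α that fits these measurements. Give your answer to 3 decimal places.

Power law: V₂/V₁ = (z₂/z₁)^α ⇒ α = ln(V₂/V₁) / ln(z₂/z₁)
α = ln(11.3/6.74) / ln(12.5/2.0) = ln(1.6766) / ln(6.2500)
  = 0.51674 / 1.83258 = 0.28198

α ≈ 0.282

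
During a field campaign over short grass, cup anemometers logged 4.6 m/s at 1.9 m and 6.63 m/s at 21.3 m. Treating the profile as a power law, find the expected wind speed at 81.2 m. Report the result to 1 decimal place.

First find α: α = ln(V₂/V₁)/ln(z₂/z₁) = ln(6.63/4.6)/ln(21.3/1.9) = 0.36555/2.41685 = 0.1512
Extrapolate from 21.3 m to 81.2 m: V₃ = 6.63 × (81.2/21.3)^0.1512 = 6.63 × 1.2243 = 8.1174 m/s

8.1 m/s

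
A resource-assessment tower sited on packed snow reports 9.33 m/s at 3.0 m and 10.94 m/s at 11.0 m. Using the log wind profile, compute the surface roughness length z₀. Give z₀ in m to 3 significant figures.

z₀ ≈ 0.00161 m

Log law: V(z) ∝ ln(z/z₀). With r = V₁/V₂ = 9.33/10.94 = 0.85283,
r · ln(z₂/z₀) = ln(z₁/z₀) ⇒ ln z₀ = (ln z₁ − r·ln z₂)/(1 − r)
ln z₀ = (1.09861 − 0.85283×2.39790) / 0.14717 = -6.4308
z₀ = exp(-6.4308) = 0.001611 m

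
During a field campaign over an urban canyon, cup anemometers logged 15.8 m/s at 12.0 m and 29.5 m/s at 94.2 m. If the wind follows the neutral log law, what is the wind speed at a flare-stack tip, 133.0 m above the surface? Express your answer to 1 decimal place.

Log law: V ∝ ln(z/z₀). From the pair, with r = V₁/V₂ = 0.53559,
ln z₀ = (ln z₁ − r·ln z₂)/(1 − r) = (2.4849 − 0.53559×4.5454)/0.46441 = 0.1085 → z₀ = 1.115 m
V₃ = V₁ · ln(z₃/z₀)/ln(z₁/z₀) = 15.8 × 4.7818/2.3764 = 31.7934 m/s

31.8 m/s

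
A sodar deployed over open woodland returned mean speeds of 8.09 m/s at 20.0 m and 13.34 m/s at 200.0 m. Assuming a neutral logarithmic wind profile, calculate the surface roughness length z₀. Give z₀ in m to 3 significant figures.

z₀ ≈ 0.576 m

Log law: V(z) ∝ ln(z/z₀). With r = V₁/V₂ = 8.09/13.34 = 0.60645,
r · ln(z₂/z₀) = ln(z₁/z₀) ⇒ ln z₀ = (ln z₁ − r·ln z₂)/(1 − r)
ln z₀ = (2.99573 − 0.60645×5.29832) / 0.39355 = -0.5524
z₀ = exp(-0.5524) = 0.5755 m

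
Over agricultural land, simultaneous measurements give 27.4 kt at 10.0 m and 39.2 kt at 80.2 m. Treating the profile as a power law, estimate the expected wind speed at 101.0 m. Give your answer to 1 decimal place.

40.8 kt

First find α: α = ln(V₂/V₁)/ln(z₂/z₁) = ln(39.2/27.4)/ln(80.2/10.0) = 0.35813/2.08194 = 0.1720
Extrapolate from 80.2 m to 101.0 m: V₃ = 39.2 × (101.0/80.2)^0.1720 = 39.2 × 1.0405 = 40.7862 kt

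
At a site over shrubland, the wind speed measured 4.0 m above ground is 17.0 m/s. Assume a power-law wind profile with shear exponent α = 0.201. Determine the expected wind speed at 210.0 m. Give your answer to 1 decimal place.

37.7 m/s

Power-law profile: V₂ = V₁ · (z₂/z₁)^α
V₂ = 17.0 × (210.0/4.0)^0.201 = 17.0 × (52.5000)^0.201
    = 17.0 × 2.2169 = 37.6878 m/s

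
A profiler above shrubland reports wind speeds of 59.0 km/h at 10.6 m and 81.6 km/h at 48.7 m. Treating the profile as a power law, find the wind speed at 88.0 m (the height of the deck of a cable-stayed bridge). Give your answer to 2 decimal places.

First find α: α = ln(V₂/V₁)/ln(z₂/z₁) = ln(81.6/59.0)/ln(48.7/10.6) = 0.32429/1.52483 = 0.2127
Extrapolate from 48.7 m to 88.0 m: V₃ = 81.6 × (88.0/48.7)^0.2127 = 81.6 × 1.1341 = 92.5418 km/h

92.54 km/h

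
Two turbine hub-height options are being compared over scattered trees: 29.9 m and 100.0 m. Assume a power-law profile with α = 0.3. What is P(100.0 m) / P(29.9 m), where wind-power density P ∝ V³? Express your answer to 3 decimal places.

2.964

Speed ratio: V_B/V_A = (z_B/z_A)^α = (100.0/29.9)^0.3 = (3.3445)^0.3 = 1.43648
Power-density ratio: P_B/P_A = (V_B/V_A)³ = (1.43648)³ = 2.96412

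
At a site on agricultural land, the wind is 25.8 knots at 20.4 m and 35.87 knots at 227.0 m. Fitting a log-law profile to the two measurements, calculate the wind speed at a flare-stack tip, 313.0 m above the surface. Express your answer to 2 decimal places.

37.21 knots

Log law: V ∝ ln(z/z₀). From the pair, with r = V₁/V₂ = 0.71926,
ln z₀ = (ln z₁ − r·ln z₂)/(1 − r) = (3.0155 − 0.71926×5.4250)/0.28074 = -3.1575 → z₀ = 0.04253 m
V₃ = V₁ · ln(z₃/z₀)/ln(z₁/z₀) = 25.8 × 8.9037/6.1731 = 37.2127 knots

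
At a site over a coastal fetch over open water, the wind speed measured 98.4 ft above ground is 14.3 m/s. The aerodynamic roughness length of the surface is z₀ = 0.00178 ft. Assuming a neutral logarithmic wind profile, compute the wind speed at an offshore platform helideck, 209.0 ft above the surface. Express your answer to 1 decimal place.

15.3 m/s

Log law: V(z) ∝ ln(z/z₀), so V₂/V₁ = ln(z₂/z₀) / ln(z₁/z₀).
ln(209.0/0.00178) = 11.6735, ln(98.4/0.00178) = 10.9202
V₂ = 14.3 × 11.6735/10.9202 = 14.3 × 1.0690 = 15.2864 m/s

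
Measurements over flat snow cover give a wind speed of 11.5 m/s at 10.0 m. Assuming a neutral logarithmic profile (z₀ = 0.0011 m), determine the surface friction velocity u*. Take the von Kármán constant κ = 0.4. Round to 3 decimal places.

Log law: V(z) = (u*/κ) · ln(z/z₀) ⇒ u* = κ · V / ln(z/z₀)
u* = 0.4 × 11.5 / ln(10.0/0.0011) = 0.4 × 11.5 / 9.1150
   = 4.6000 / 9.1150 = 0.5047 m/s

u* ≈ 0.505 m/s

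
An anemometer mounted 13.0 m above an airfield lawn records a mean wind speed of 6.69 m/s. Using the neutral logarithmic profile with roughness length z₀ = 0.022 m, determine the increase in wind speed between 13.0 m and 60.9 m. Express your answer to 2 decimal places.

1.62 m/s

Log law: V₂ = V₁ · ln(z₂/z₀)/ln(z₁/z₀) = 6.69 × 7.9259/6.3817 = 8.3089 m/s
ΔV = 8.3089 − 6.69 = 1.6189 m/s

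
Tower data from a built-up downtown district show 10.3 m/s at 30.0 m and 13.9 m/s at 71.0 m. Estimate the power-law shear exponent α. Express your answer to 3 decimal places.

α ≈ 0.348

Power law: V₂/V₁ = (z₂/z₁)^α ⇒ α = ln(V₂/V₁) / ln(z₂/z₁)
α = ln(13.9/10.3) / ln(71.0/30.0) = ln(1.3495) / ln(2.3667)
  = 0.29974 / 0.86148 = 0.34794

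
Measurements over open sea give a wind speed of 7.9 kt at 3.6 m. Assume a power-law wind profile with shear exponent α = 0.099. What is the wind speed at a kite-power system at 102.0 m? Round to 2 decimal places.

Power-law profile: V₂ = V₁ · (z₂/z₁)^α
V₂ = 7.9 × (102.0/3.6)^0.099 = 7.9 × (28.3333)^0.099
    = 7.9 × 1.3924 = 11.0003 kt

11.00 kt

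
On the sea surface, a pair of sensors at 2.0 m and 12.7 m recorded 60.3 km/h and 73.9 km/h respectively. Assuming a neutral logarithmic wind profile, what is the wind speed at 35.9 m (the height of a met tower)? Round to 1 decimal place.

Log law: V ∝ ln(z/z₀). From the pair, with r = V₁/V₂ = 0.81597,
ln z₀ = (ln z₁ − r·ln z₂)/(1 − r) = (0.6931 − 0.81597×2.5416)/0.18403 = -7.5026 → z₀ = 0.0005517 m
V₃ = V₁ · ln(z₃/z₀)/ln(z₁/z₀) = 60.3 × 11.0833/8.1957 = 81.5454 km/h

81.5 km/h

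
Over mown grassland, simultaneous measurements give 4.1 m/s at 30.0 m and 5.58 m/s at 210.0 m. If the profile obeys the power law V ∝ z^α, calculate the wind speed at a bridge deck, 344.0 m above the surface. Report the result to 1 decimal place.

First find α: α = ln(V₂/V₁)/ln(z₂/z₁) = ln(5.58/4.1)/ln(210.0/30.0) = 0.30820/1.94591 = 0.1584
Extrapolate from 210.0 m to 344.0 m: V₃ = 5.58 × (344.0/210.0)^0.1584 = 5.58 × 1.0813 = 6.0337 m/s

6.0 m/s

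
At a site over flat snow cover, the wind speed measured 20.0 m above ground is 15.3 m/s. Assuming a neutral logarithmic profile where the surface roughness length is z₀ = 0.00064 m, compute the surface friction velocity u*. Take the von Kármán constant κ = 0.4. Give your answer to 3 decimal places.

u* ≈ 0.591 m/s

Log law: V(z) = (u*/κ) · ln(z/z₀) ⇒ u* = κ · V / ln(z/z₀)
u* = 0.4 × 15.3 / ln(20.0/0.00064) = 0.4 × 15.3 / 10.3498
   = 6.1200 / 10.3498 = 0.5913 m/s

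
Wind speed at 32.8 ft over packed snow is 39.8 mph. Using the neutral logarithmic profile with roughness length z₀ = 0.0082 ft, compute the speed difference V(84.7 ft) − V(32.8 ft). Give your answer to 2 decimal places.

Log law: V₂ = V₁ · ln(z₂/z₀)/ln(z₁/z₀) = 39.8 × 9.2427/8.2940 = 44.3524 mph
ΔV = 44.3524 − 39.8 = 4.5524 mph

4.55 mph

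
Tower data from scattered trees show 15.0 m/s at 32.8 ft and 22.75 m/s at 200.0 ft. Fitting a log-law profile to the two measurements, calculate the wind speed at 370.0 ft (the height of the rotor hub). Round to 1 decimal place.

Log law: V ∝ ln(z/z₀). From the pair, with r = V₁/V₂ = 0.65934,
ln z₀ = (ln z₁ − r·ln z₂)/(1 − r) = (3.4904 − 0.65934×5.2983)/0.34066 = -0.0087 → z₀ = 0.9913 ft
V₃ = V₁ · ln(z₃/z₀)/ln(z₁/z₀) = 15.0 × 5.9222/3.4991 = 25.3872 m/s

25.4 m/s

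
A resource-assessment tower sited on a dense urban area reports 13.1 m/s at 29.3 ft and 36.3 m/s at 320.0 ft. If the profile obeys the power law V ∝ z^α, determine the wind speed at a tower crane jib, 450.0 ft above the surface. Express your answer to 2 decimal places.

First find α: α = ln(V₂/V₁)/ln(z₂/z₁) = ln(36.3/13.1)/ln(320.0/29.3) = 1.01921/2.39073 = 0.4263
Extrapolate from 320.0 ft to 450.0 ft: V₃ = 36.3 × (450.0/320.0)^0.4263 = 36.3 × 1.1564 = 41.9786 m/s

41.98 m/s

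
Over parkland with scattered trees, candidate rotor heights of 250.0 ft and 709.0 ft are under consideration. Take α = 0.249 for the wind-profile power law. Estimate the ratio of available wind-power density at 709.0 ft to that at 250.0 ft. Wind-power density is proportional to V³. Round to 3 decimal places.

Speed ratio: V_B/V_A = (z_B/z_A)^α = (709.0/250.0)^0.249 = (2.8360)^0.249 = 1.29635
Power-density ratio: P_B/P_A = (V_B/V_A)³ = (1.29635)³ = 2.17857

2.179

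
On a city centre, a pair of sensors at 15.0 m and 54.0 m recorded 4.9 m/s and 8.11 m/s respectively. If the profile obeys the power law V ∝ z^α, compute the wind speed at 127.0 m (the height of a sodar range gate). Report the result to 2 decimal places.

11.35 m/s

First find α: α = ln(V₂/V₁)/ln(z₂/z₁) = ln(8.11/4.9)/ln(54.0/15.0) = 0.50386/1.28093 = 0.3934
Extrapolate from 54.0 m to 127.0 m: V₃ = 8.11 × (127.0/54.0)^0.3934 = 8.11 × 1.3999 = 11.3532 m/s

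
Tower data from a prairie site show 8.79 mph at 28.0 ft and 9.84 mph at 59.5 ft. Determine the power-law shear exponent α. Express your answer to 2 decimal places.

Power law: V₂/V₁ = (z₂/z₁)^α ⇒ α = ln(V₂/V₁) / ln(z₂/z₁)
α = ln(9.84/8.79) / ln(59.5/28.0) = ln(1.1195) / ln(2.1250)
  = 0.11284 / 0.75377 = 0.14970

α ≈ 0.15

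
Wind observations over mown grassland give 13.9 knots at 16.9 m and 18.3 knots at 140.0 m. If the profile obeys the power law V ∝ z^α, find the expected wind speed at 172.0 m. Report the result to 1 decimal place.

First find α: α = ln(V₂/V₁)/ln(z₂/z₁) = ln(18.3/13.9)/ln(140.0/16.9) = 0.27501/2.11433 = 0.1301
Extrapolate from 140.0 m to 172.0 m: V₃ = 18.3 × (172.0/140.0)^0.1301 = 18.3 × 1.0271 = 18.7966 knots

18.8 knots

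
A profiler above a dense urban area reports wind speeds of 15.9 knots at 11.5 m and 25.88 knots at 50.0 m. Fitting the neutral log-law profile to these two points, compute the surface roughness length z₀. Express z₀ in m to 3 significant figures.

z₀ ≈ 1.11 m

Log law: V(z) ∝ ln(z/z₀). With r = V₁/V₂ = 15.9/25.88 = 0.61437,
r · ln(z₂/z₀) = ln(z₁/z₀) ⇒ ln z₀ = (ln z₁ − r·ln z₂)/(1 − r)
ln z₀ = (2.44235 − 0.61437×3.91202) / 0.38563 = 0.1009
z₀ = exp(0.1009) = 1.106 m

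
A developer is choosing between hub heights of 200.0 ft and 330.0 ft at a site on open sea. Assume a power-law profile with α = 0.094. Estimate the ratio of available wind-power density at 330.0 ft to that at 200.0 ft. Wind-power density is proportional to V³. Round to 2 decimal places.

1.15

Speed ratio: V_B/V_A = (z_B/z_A)^α = (330.0/200.0)^0.094 = (1.6500)^0.094 = 1.04820
Power-density ratio: P_B/P_A = (V_B/V_A)³ = (1.04820)³ = 1.15168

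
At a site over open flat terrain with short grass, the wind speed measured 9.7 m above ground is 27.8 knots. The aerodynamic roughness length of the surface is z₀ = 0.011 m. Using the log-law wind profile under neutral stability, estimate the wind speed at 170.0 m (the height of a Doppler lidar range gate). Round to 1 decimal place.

Log law: V(z) ∝ ln(z/z₀), so V₂/V₁ = ln(z₂/z₀) / ln(z₁/z₀).
ln(170.0/0.011) = 9.6457, ln(9.7/0.011) = 6.7820
V₂ = 27.8 × 9.6457/6.7820 = 27.8 × 1.4222 = 39.5385 knots

39.5 knots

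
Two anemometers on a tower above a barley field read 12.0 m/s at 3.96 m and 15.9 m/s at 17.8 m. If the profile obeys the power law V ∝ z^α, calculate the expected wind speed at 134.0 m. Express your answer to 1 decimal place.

First find α: α = ln(V₂/V₁)/ln(z₂/z₁) = ln(15.9/12.0)/ln(17.8/3.96) = 0.28141/1.50295 = 0.1872
Extrapolate from 17.8 m to 134.0 m: V₃ = 15.9 × (134.0/17.8)^0.1872 = 15.9 × 1.4593 = 23.2032 m/s

23.2 m/s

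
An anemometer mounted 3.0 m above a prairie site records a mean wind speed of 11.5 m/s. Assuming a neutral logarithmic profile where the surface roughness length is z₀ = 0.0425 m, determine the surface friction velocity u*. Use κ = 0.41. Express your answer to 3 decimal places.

u* ≈ 1.108 m/s

Log law: V(z) = (u*/κ) · ln(z/z₀) ⇒ u* = κ · V / ln(z/z₀)
u* = 0.41 × 11.5 / ln(3.0/0.0425) = 0.41 × 11.5 / 4.2569
   = 4.7150 / 4.2569 = 1.1076 m/s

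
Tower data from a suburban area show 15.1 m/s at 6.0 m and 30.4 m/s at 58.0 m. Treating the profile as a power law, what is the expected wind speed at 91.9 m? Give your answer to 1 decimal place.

35.0 m/s

First find α: α = ln(V₂/V₁)/ln(z₂/z₁) = ln(30.4/15.1)/ln(58.0/6.0) = 0.69975/2.26868 = 0.3084
Extrapolate from 58.0 m to 91.9 m: V₃ = 30.4 × (91.9/58.0)^0.3084 = 30.4 × 1.1525 = 35.0370 m/s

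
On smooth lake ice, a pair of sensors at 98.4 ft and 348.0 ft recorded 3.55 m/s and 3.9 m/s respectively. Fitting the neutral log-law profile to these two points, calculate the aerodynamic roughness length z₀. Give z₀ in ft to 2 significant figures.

z₀ ≈ 0.00027 ft

Log law: V(z) ∝ ln(z/z₀). With r = V₁/V₂ = 3.55/3.9 = 0.91026,
r · ln(z₂/z₀) = ln(z₁/z₀) ⇒ ln z₀ = (ln z₁ − r·ln z₂)/(1 − r)
ln z₀ = (4.58904 − 0.91026×5.85220) / 0.08974 = -8.2230
z₀ = exp(-8.2230) = 0.0002684 ft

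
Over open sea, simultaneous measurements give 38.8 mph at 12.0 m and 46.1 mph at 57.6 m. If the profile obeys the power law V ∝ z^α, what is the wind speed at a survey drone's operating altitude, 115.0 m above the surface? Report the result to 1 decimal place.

49.7 mph

First find α: α = ln(V₂/V₁)/ln(z₂/z₁) = ln(46.1/38.8)/ln(57.6/12.0) = 0.17239/1.56862 = 0.1099
Extrapolate from 57.6 m to 115.0 m: V₃ = 46.1 × (115.0/57.6)^0.1099 = 46.1 × 1.0789 = 49.7395 mph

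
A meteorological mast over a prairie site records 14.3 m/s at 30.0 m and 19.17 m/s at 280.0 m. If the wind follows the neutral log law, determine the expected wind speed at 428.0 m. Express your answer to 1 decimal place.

Log law: V ∝ ln(z/z₀). From the pair, with r = V₁/V₂ = 0.74596,
ln z₀ = (ln z₁ − r·ln z₂)/(1 − r) = (3.4012 − 0.74596×5.6348)/0.25404 = -3.1574 → z₀ = 0.04254 m
V₃ = V₁ · ln(z₃/z₀)/ln(z₁/z₀) = 14.3 × 9.2165/6.5586 = 20.0952 m/s

20.1 m/s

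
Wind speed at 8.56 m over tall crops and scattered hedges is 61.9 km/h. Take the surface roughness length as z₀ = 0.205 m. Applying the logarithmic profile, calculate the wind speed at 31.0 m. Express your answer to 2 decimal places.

Log law: V(z) ∝ ln(z/z₀), so V₂/V₁ = ln(z₂/z₀) / ln(z₁/z₀).
ln(31.0/0.205) = 5.0187, ln(8.56/0.205) = 3.7318
V₂ = 61.9 × 5.0187/3.7318 = 61.9 × 1.3448 = 83.2456 km/h

83.25 km/h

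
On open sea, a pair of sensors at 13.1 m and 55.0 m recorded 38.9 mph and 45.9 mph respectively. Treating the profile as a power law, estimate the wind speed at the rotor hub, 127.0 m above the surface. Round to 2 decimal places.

First find α: α = ln(V₂/V₁)/ln(z₂/z₁) = ln(45.9/38.9)/ln(55.0/13.1) = 0.16547/1.43472 = 0.1153
Extrapolate from 55.0 m to 127.0 m: V₃ = 45.9 × (127.0/55.0)^0.1153 = 45.9 × 1.1013 = 50.5510 mph

50.55 mph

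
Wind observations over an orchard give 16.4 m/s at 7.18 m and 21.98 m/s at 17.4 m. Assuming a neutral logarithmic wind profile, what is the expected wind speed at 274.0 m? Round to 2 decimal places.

39.36 m/s

Log law: V ∝ ln(z/z₀). From the pair, with r = V₁/V₂ = 0.74613,
ln z₀ = (ln z₁ − r·ln z₂)/(1 − r) = (1.9713 − 0.74613×2.8565)/0.25387 = -0.6303 → z₀ = 0.5324 m
V₃ = V₁ · ln(z₃/z₀)/ln(z₁/z₀) = 16.4 × 6.2434/2.6016 = 39.3576 m/s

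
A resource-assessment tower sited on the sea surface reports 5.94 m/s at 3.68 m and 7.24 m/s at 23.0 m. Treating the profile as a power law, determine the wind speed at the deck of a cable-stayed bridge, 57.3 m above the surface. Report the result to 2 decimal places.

First find α: α = ln(V₂/V₁)/ln(z₂/z₁) = ln(7.24/5.94)/ln(23.0/3.68) = 0.19791/1.83258 = 0.1080
Extrapolate from 23.0 m to 57.3 m: V₃ = 7.24 × (57.3/23.0)^0.1080 = 7.24 × 1.1036 = 7.9901 m/s

7.99 m/s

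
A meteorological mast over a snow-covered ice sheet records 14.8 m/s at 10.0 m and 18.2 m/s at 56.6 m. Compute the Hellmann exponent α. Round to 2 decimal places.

α ≈ 0.12

Power law: V₂/V₁ = (z₂/z₁)^α ⇒ α = ln(V₂/V₁) / ln(z₂/z₁)
α = ln(18.2/14.8) / ln(56.6/10.0) = ln(1.2297) / ln(5.6600)
  = 0.20679 / 1.73342 = 0.11930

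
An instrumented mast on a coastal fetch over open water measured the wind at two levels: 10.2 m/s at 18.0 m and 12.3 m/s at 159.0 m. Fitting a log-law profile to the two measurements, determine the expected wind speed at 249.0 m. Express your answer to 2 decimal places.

Log law: V ∝ ln(z/z₀). From the pair, with r = V₁/V₂ = 0.82927,
ln z₀ = (ln z₁ − r·ln z₂)/(1 − r) = (2.8904 − 0.82927×5.0689)/0.17073 = -7.6911 → z₀ = 0.0004569 m
V₃ = V₁ · ln(z₃/z₀)/ln(z₁/z₀) = 10.2 × 13.2085/10.5814 = 12.7324 m/s

12.73 m/s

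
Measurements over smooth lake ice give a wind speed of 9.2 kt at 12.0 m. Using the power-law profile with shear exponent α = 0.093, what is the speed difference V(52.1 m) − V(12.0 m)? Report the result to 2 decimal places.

1.35 kt

Power law: V₂ = V₁ · (z₂/z₁)^α = 9.2 × (4.3417)^0.093 = 10.5461 kt
ΔV = 10.5461 − 9.2 = 1.3461 kt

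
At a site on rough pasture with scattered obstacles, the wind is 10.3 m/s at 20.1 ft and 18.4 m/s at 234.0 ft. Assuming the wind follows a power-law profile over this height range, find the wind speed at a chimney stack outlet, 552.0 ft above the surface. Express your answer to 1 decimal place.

First find α: α = ln(V₂/V₁)/ln(z₂/z₁) = ln(18.4/10.3)/ln(234.0/20.1) = 0.58021/2.45460 = 0.2364
Extrapolate from 234.0 ft to 552.0 ft: V₃ = 18.4 × (552.0/234.0)^0.2364 = 18.4 × 1.2249 = 22.5383 m/s

22.5 m/s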